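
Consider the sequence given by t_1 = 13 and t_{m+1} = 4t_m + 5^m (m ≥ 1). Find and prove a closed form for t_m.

Claim: t_m = 2·4^m + 5^m.

Base case: t_1 = 13, and 2·4^1 + 5^1 = 8 + 5 = 13.
Assume t_j = 2·4^j + 5^j for some j ≥ 1.
Then t_{j+1} = 4t_j + 5^j = 4·(2·4^j + 5^j) + 5^j = 2·4^{j+1} + 4·5^j + 5^j = 2·4^{j+1} + 5·5^j = 2·4^{j+1} + 5^{j+1}.
By induction, t_m = 2·4^m + 5^m for all m ≥ 1.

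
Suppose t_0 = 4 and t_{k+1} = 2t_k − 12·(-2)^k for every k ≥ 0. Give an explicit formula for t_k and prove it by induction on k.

Claim: t_k = 2^k + 3·(-2)^k.

Base case: t_0 = 4, and 2^0 + 3·(-2)^0 = 1 + 3 = 4.
Assume t_r = 2^r + 3·(-2)^r for some r ≥ 0.
Then t_{r+1} = 2t_r − 12·(-2)^r = 2·(2^r + 3·(-2)^r) − 12·(-2)^r = 2^{r+1} + 6·(-2)^r − 12·(-2)^r = 2^{r+1} − 6·(-2)^r = 2^{r+1} + 3·(-2)^{r+1}.
So the formula holds for r+1, and by induction t_k = 2^k + 3·(-2)^k for all k ≥ 0.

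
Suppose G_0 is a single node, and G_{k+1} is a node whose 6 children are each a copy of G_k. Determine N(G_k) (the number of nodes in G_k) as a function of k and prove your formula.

Claim: N(G_k) = (6^{k+1} − 1)/5.

Base case: N(G_0) = 1, and (6^{0+1} − 1)/5 = 1.
Assume N(G_r) = (6^{r+1} − 1)/5.
Then N(G_{r+1}) = 1 + 6N(G_r) = 1 + 6·(6^{r+1} − 1)/5 = 1 + (6^{r+2} − 6)/5 = (5 + 6^{r+2} − 6)/5 = (6^{r+2} − 1)/5.
Hence N(G_k) = (6^{k+1} − 1)/5 for every k ≥ 0, by induction.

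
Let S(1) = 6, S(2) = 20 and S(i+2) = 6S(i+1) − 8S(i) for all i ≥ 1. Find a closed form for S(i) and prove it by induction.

Claim: S(i) = 2^i + 4^i.

Base cases: S(1) = 6 and 2^1 + 4^1 = 6; S(2) = 20 and 2^2 + 4^2 = 20.
Assume S(j) = 2^j + 4^j for all 1 ≤ j ≤ r, where r ≥ 2.
Then S(r+1) = 6S(r) − 8S(r−1) = 6·(2^r + 4^r) − 8·(2^{r−1} + 4^{r−1}) = (6·2 − 8)2^{r−1} + (6·4 − 8)4^{r−1} = 4·2^{r−1} + 16·4^{r−1} = 2^{r+1} + 4^{r+1}.
Hence S(i) = 2^i + 4^i for every i ≥ 1, by strong induction.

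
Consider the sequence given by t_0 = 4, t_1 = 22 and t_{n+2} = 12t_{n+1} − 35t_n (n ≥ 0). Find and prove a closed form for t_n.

Claim: t_n = 3·5^n + 7^n.

Base cases: t_0 = 4 and 3·5^0 + 7^0 = 4; t_1 = 22 and 3·5^1 + 7^1 = 22.
Assume t_j = 3·5^j + 7^j for all 0 ≤ j ≤ k, where k ≥ 1.
Then t_{k+1} = 12t_k − 35t_{k−1} = 12·(3·5^k + 7^k) − 35·(3·5^{k−1} + 7^{k−1}) = 3·(12·5 − 35)5^{k−1} + (12·7 − 35)7^{k−1} = 75·5^{k−1} + 49·7^{k−1} = 3·5^{k+1} + 7^{k+1}.
This completes the inductive step, so t_n = 3·5^n + 7^n for all n ≥ 0.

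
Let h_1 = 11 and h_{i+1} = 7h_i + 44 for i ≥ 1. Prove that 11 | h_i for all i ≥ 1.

Base case: h_1 = 11 = 11·1, so 11 | h_1.
Assume 11 | h_j, so h_j = 11t for some integer t.
Then h_{j+1} = 7h_j + 44 = 7·(11t) + 44 = 11(7t + 4), so 11 | h_{j+1}.
By induction, 11 | h_i for all i ≥ 1.

11 | h_i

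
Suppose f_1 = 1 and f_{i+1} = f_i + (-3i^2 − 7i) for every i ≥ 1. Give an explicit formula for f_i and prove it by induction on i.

Claim: f_i = -i^3 − 2i^2 + 3i + 1.

Base case: f_1 = 1, and -1^3 − 2·1^2 + 3·1 + 1 = 1.
Assume f_r = -r^3 − 2r^2 + 3r + 1.
Then f_{r+1} = f_r + (-3r^2 − 7r) = (-r^3 − 2r^2 + 3r + 1) + (-3r^2 − 7r) = -r^3 − 5r^2 − 4r + 1,
and -(r+1)^3 − 2·(r+1)^2 + 3·(r+1) + 1 = -r^3 − 5r^2 − 4r + 1.
Hence f_i = -i^3 − 2i^2 + 3i + 1 for every i ≥ 1, by induction.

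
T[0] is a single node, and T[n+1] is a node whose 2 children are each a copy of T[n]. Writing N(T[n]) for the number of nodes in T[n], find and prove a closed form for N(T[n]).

Claim: N(T[n]) = 2^{n+1} − 1.

Base case: N(T[0]) = 1, and 2^{0+1} − 1 = 1.
Assume N(T[r]) = 2^{r+1} − 1.
Then N(T[r+1]) = 1 + 2N(T[r]) = 1 + 2(2^{r+1} − 1) = 2^{r+2} − 2 + 1 = 2^{r+2} − 1.
By induction, N(T[n]) = 2^{n+1} − 1 for all n ≥ 0.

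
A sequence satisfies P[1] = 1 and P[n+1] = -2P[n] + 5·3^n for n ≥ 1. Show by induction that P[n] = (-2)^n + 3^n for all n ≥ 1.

Base case: P[1] = 1, and (-2)^1 + 3^1 = -2 + 3 = 1.
Assume P[j] = (-2)^j + 3^j for some j ≥ 1.
Then P[j+1] = -2P[j] + 5·3^j = -2·((-2)^j + 3^j) + 5·3^j = (-2)^{j+1} − 2·3^j + 5·3^j = (-2)^{j+1} + 3·3^j = (-2)^{j+1} + 3^{j+1}.
So the formula holds for j+1, and by induction P[n] = (-2)^n + 3^n for all n ≥ 1.

P[n] = (-2)^n + 3^n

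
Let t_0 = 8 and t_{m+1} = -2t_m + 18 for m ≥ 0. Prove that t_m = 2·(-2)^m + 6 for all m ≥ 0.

Base case: t_0 = 8, and 2·(-2)^0 + 6 = 2 + 6 = 8.
Assume t_j = 2·(-2)^j + 6 for some j ≥ 0.
Then t_{j+1} = -2t_j + 18 = -2·(2·(-2)^j + 6) + 18 = -4·(-2)^j − 12 + 18 = 2·(-2)^{j+1} + 6.
So the formula holds for j+1, and by induction t_m = 2·(-2)^m + 6 for all m ≥ 0.

t_m = 2·(-2)^m + 6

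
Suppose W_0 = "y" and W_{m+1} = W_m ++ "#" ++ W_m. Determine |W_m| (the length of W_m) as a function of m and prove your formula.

Claim: |W_m| = 2^{m+1} − 1.

Base case: |W_0| = 1, and 2^{0+1} − 1 = 1.
Assume |W_r| = 2^{r+1} − 1.
Then |W_{r+1}| = |W_r| + 1 + |W_r| = 2|W_r| + 1 = 2(2^{r+1} − 1) + 1 = 2^{r+2} − 2 + 1 = 2^{r+2} − 1.
Hence |W_m| = 2^{m+1} − 1 for every m ≥ 0, by induction.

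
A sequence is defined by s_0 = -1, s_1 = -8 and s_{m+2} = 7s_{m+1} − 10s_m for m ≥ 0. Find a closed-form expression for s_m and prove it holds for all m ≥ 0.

Claim: s_m = 2^m − 2·5^m.

Base cases: s_0 = -1 and 2^0 − 2·5^0 = -1; s_1 = -8 and 2^1 − 2·5^1 = -8.
Assume s_i = 2^i − 2·5^i for all 0 ≤ i ≤ j, where j ≥ 1.
Then s_{j+1} = 7s_j − 10s_{j−1} = 7·(2^j − 2·5^j) − 10·(2^{j−1} − 2·5^{j−1}) = (7·2 − 10)2^{j−1} − 2·(7·5 − 10)5^{j−1} = 4·2^{j−1} − 50·5^{j−1} = 2^{j+1} − 2·5^{j+1}.
Hence s_m = 2^m − 2·5^m for every m ≥ 0, by strong induction.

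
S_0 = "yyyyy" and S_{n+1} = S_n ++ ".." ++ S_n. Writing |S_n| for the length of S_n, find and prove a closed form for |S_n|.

Claim: |S_n| = 7·2^n − 2.

Base case: |S_0| = 5, and 7·2^0 − 2 = 5.
Assume |S_m| = 7·2^m − 2.
Then |S_{m+1}| = |S_m| + 2 + |S_m| = 2|S_m| + 2 = 2(7·2^m − 2) + 2 = 7·2^{m+1} − 4 + 2 = 7·2^{m+1} − 2.
So the formula holds for m+1, and by induction |S_n| = 7·2^n − 2 for all n ≥ 0.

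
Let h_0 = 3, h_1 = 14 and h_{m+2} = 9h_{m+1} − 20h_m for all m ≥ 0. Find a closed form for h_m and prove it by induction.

Claim: h_m = 4^m + 2·5^m.

Base cases: h_0 = 3 and 4^0 + 2·5^0 = 3; h_1 = 14 and 4^1 + 2·5^1 = 14.
Assume h_j = 4^j + 2·5^j for all 0 ≤ j ≤ k, where k ≥ 1.
Then h_{k+1} = 9h_k − 20h_{k−1} = 9·(4^k + 2·5^k) − 20·(4^{k−1} + 2·5^{k−1}) = (9·4 − 20)4^{k−1} + 2·(9·5 − 20)5^{k−1} = 16·4^{k−1} + 50·5^{k−1} = 4^{k+1} + 2·5^{k+1}.
This completes the inductive step, so h_m = 4^m + 2·5^m for all m ≥ 0.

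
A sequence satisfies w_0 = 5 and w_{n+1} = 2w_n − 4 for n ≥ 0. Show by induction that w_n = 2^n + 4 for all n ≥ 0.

Base case: w_0 = 5, and 2^0 + 4 = 1 + 4 = 5.
Assume w_k = 2^k + 4 for some k ≥ 0.
Then w_{k+1} = 2w_k − 4 = 2·(2^k + 4) − 4 = 2^{k+1} + 8 − 4 = 2^{k+1} + 4.
So the formula holds for k+1, and by induction w_n = 2^n + 4 for all n ≥ 0.

w_n = 2^n + 4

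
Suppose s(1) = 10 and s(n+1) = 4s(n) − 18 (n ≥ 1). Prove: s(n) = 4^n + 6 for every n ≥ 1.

Base case: s(1) = 10, and 4^1 + 6 = 4 + 6 = 10.
Assume s(m) = 4^m + 6 for some m ≥ 1.
Then s(m+1) = 4s(m) − 18 = 4·(4^m + 6) − 18 = 4^{m+1} + 24 − 18 = 4^{m+1} + 6.
By induction, s(n) = 4^n + 6 for all n ≥ 1.

s(n) = 4^n + 6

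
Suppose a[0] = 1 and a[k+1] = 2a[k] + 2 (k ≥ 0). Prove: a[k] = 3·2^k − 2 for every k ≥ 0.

Base case: a[0] = 1, and 3·2^0 − 2 = 3 − 2 = 1.
Assume a[r] = 3·2^r − 2 for some r ≥ 0.
Then a[r+1] = 2a[r] + 2 = 2·(3·2^r − 2) + 2 = 6·2^r − 4 + 2 = 3·2^{r+1} − 2.
Hence a[k] = 3·2^k − 2 for every k ≥ 0, by induction.

a[k] = 3·2^k − 2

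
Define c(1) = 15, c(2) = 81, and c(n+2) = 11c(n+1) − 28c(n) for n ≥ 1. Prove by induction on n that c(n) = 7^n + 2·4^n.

Base cases: c(1) = 15 and 7^1 + 2·4^1 = 15; c(2) = 81 and 7^2 + 2·4^2 = 81.
Assume c(i) = 7^i + 2·4^i for all 1 ≤ i ≤ j, where j ≥ 2.
Then c(j+1) = 11c(j) − 28c(j−1) = 11·(7^j + 2·4^j) − 28·(7^{j−1} + 2·4^{j−1}) = (11·7 − 28)7^{j−1} + 2·(11·4 − 28)4^{j−1} = 49·7^{j−1} + 32·4^{j−1} = 7^{j+1} + 2·4^{j+1}.
Hence c(n) = 7^n + 2·4^n for every n ≥ 1, by strong induction.

c(n) = 7^n + 2·4^n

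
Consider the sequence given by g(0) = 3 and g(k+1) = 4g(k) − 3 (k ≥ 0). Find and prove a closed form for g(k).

Claim: g(k) = 2·4^k + 1.

Base case: g(0) = 3, and 2·4^0 + 1 = 2 + 1 = 3.
Assume g(m) = 2·4^m + 1 for some m ≥ 0.
Then g(m+1) = 4g(m) − 3 = 4·(2·4^m + 1) − 3 = 8·4^m + 4 − 3 = 2·4^{m+1} + 1.
This completes the inductive step, so g(k) = 2·4^k + 1 for all k ≥ 0.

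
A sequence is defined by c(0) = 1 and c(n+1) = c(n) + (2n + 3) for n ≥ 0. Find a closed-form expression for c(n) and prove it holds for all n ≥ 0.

Claim: c(n) = n^2 + 2n + 1.

Base case: c(0) = 1, and 0^2 + 2·0 + 1 = 1.
Assume c(m) = m^2 + 2m + 1.
Then c(m+1) = c(m) + (2m + 3) = (m^2 + 2m + 1) + (2m + 3) = m^2 + 4m + 4,
and (m+1)^2 + 2·(m+1) + 1 = m^2 + 4m + 4.
By induction, c(n) = n^2 + 2n + 1 for all n ≥ 0.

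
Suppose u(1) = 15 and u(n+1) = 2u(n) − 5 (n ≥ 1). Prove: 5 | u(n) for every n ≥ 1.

Base case: u(1) = 15 = 5·3, so 5 | u(1).
Assume 5 | u(k), so u(k) = 5t for some integer t.
Then u(k+1) = 2u(k) − 5 = 2·(5t) − 5 = 5(2t − 1), so 5 | u(k+1).
So the property holds for k+1, and by induction 5 | u(n) for all n ≥ 1.

5 | u(n)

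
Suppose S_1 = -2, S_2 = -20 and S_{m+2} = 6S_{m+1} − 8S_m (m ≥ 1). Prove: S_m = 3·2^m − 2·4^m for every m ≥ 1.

Base cases: S_1 = -2 and 3·2^1 − 2·4^1 = -2; S_2 = -20 and 3·2^2 − 2·4^2 = -20.
Assume S_j = 3·2^j − 2·4^j for all 1 ≤ j ≤ k, where k ≥ 2.
Then S_{k+1} = 6S_k − 8S_{k−1} = 6·(3·2^k − 2·4^k) − 8·(3·2^{k−1} − 2·4^{k−1}) = 3·(6·2 − 8)2^{k−1} − 2·(6·4 − 8)4^{k−1} = 12·2^{k−1} − 32·4^{k−1} = 3·2^{k+1} − 2·4^{k+1}.
By strong induction, S_m = 3·2^m − 2·4^m for all m ≥ 1.

S_m = 3·2^m − 2·4^m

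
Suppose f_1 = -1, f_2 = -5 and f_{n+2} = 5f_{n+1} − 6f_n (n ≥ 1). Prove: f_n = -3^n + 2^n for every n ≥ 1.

Base cases: f_1 = -1 and -3^1 + 2^1 = -1; f_2 = -5 and -3^2 + 2^2 = -5.
Assume f_j = -3^j + 2^j for all 1 ≤ j ≤ r, where r ≥ 2.
Then f_{r+1} = 5f_r − 6f_{r−1} = 5·(-3^r + 2^r) − 6·(-3^{r−1} + 2^{r−1}) = -(5·3 − 6)3^{r−1} + (5·2 − 6)2^{r−1} = -9·3^{r−1} + 4·2^{r−1} = -3^{r+1} + 2^{r+1}.
By strong induction, f_n = -3^n + 2^n for all n ≥ 1.

f_n = -3^n + 2^n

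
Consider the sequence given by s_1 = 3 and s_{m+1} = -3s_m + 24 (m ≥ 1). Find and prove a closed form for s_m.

Claim: s_m = (-3)^m + 6.

Base case: s_1 = 3, and (-3)^1 + 6 = -3 + 6 = 3.
Assume s_j = (-3)^j + 6 for some j ≥ 1.
Then s_{j+1} = -3s_j + 24 = -3·((-3)^j + 6) + 24 = -3·(-3)^j − 18 + 24 = (-3)^{j+1} + 6.
Hence s_m = (-3)^m + 6 for every m ≥ 1, by induction.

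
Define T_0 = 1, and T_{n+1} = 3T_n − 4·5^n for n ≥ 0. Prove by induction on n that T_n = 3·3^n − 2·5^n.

Base case: T_0 = 1, and 3·3^0 − 2·5^0 = 3 − 2 = 1.
Assume T_j = 3·3^j − 2·5^j for some j ≥ 0.
Then T_{j+1} = 3T_j − 4·5^j = 3·(3·3^j − 2·5^j) − 4·5^j = 3·3^{j+1} − 6·5^j − 4·5^j = 3·3^{j+1} − 10·5^j = 3·3^{j+1} − 2·5^{j+1}.
By induction, T_n = 3·3^n − 2·5^n for all n ≥ 0.

T_n = 3·3^n − 2·5^n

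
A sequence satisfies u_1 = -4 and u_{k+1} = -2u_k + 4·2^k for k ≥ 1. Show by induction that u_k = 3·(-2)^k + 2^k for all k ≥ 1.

Base case: u_1 = -4, and 3·(-2)^1 + 2^1 = -6 + 2 = -4.
Assume u_m = 3·(-2)^m + 2^m for some m ≥ 1.
Then u_{m+1} = -2u_m + 4·2^m = -2·(3·(-2)^m + 2^m) + 4·2^m = 3·(-2)^{m+1} − 2·2^m + 4·2^m = 3·(-2)^{m+1} + 2·2^m = 3·(-2)^{m+1} + 2^{m+1}.
Hence u_k = 3·(-2)^k + 2^k for every k ≥ 1, by induction.

u_k = 3·(-2)^k + 2^k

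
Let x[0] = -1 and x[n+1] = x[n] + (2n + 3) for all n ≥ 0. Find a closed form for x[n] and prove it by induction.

Claim: x[n] = n^2 + 2n − 1.

Base case: x[0] = -1, and 0^2 + 2·0 − 1 = -1.
Assume x[k] = k^2 + 2k − 1.
Then x[k+1] = x[k] + (2k + 3) = (k^2 + 2k − 1) + (2k + 3) = k^2 + 4k + 2,
and (k+1)^2 + 2·(k+1) − 1 = k^2 + 4k + 2.
Hence x[n] = n^2 + 2n − 1 for every n ≥ 0, by induction.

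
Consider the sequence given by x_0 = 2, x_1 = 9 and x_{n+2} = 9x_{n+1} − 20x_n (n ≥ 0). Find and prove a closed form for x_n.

Claim: x_n = 4^n + 5^n.

Base cases: x_0 = 2 and 4^0 + 5^0 = 2; x_1 = 9 and 4^1 + 5^1 = 9.
Assume x_j = 4^j + 5^j for all 0 ≤ j ≤ k, where k ≥ 1.
Then x_{k+1} = 9x_k − 20x_{k−1} = 9·(4^k + 5^k) − 20·(4^{k−1} + 5^{k−1}) = (9·4 − 20)4^{k−1} + (9·5 − 20)5^{k−1} = 16·4^{k−1} + 25·5^{k−1} = 4^{k+1} + 5^{k+1}.
So the formula holds for k+1, and by strong induction x_n = 4^n + 5^n for all n ≥ 0.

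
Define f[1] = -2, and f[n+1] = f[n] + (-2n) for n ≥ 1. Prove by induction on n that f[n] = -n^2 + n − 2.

Base case: f[1] = -2, and -1^2 + 1 − 2 = -2.
Assume f[m] = -m^2 + m − 2.
Then f[m+1] = f[m] + (-2m) = (-m^2 + m − 2) + (-2m) = -m^2 − m − 2,
and -(m+1)^2 + (m+1) − 2 = -m^2 − m − 2.
By induction, f[n] = -n^2 + n − 2 for all n ≥ 1.

f[n] = -n^2 + n − 2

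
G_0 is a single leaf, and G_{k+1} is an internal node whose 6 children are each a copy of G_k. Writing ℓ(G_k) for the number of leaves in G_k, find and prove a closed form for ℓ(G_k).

Claim: ℓ(G_k) = 6^k.

Base case: ℓ(G_0) = 1, and 6^0 = 1.
Assume ℓ(G_r) = 6^r.
Then ℓ(G_{r+1}) = 6·ℓ(G_r) = 6·6^r = 6^{r+1}.
Hence ℓ(G_k) = 6^k for every k ≥ 0, by induction.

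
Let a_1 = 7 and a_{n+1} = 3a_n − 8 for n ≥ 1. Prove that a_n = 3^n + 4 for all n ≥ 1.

Base case: a_1 = 7, and 3^1 + 4 = 3 + 4 = 7.
Assume a_k = 3^k + 4 for some k ≥ 1.
Then a_{k+1} = 3a_k − 8 = 3·(3^k + 4) − 8 = 3^{k+1} + 12 − 8 = 3^{k+1} + 4.
So the formula holds for k+1, and by induction a_n = 3^n + 4 for all n ≥ 1.

a_n = 3^n + 4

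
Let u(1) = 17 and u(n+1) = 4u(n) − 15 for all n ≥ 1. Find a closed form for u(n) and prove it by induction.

Claim: u(n) = 3·4^n + 5.

Base case: u(1) = 17, and 3·4^1 + 5 = 12 + 5 = 17.
Assume u(k) = 3·4^k + 5 for some k ≥ 1.
Then u(k+1) = 4u(k) − 15 = 4·(3·4^k + 5) − 15 = 12·4^k + 20 − 15 = 3·4^{k+1} + 5.
By induction, u(n) = 3·4^n + 5 for all n ≥ 1.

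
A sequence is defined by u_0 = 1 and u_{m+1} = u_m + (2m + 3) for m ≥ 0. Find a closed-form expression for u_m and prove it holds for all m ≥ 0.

Claim: u_m = m^2 + 2m + 1.

Base case: u_0 = 1, and 0^2 + 2·0 + 1 = 1.
Assume u_j = j^2 + 2j + 1.
Then u_{j+1} = u_j + (2j + 3) = (j^2 + 2j + 1) + (2j + 3) = j^2 + 4j + 4,
and (j+1)^2 + 2·(j+1) + 1 = j^2 + 4j + 4.
This completes the inductive step, so u_m = m^2 + 2m + 1 for all m ≥ 0.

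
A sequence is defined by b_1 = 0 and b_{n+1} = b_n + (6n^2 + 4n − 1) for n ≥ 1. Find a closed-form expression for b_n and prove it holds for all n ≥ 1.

Claim: b_n = 2n^3 − n^2 − 2n + 1.

Base case: b_1 = 0, and 2·1^3 − 1^2 − 2·1 + 1 = 0.
Assume b_m = 2m^3 − m^2 − 2m + 1.
Then b_{m+1} = b_m + (6m^2 + 4m − 1) = (2m^3 − m^2 − 2m + 1) + (6m^2 + 4m − 1) = 2m^3 + 5m^2 + 2m,
and 2·(m+1)^3 − (m+1)^2 − 2·(m+1) + 1 = 2m^3 + 5m^2 + 2m.
Hence b_n = 2n^3 − n^2 − 2n + 1 for every n ≥ 1, by induction.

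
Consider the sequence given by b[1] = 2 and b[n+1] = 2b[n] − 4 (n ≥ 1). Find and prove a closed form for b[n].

Claim: b[n] = -2^n + 4.

Base case: b[1] = 2, and -2^1 + 4 = -2 + 4 = 2.
Assume b[m] = -2^m + 4 for some m ≥ 1.
Then b[m+1] = 2b[m] − 4 = 2·(-2^m + 4) − 4 = -2^{m+1} + 8 − 4 = -2^{m+1} + 4.
Hence b[n] = -2^n + 4 for every n ≥ 1, by induction.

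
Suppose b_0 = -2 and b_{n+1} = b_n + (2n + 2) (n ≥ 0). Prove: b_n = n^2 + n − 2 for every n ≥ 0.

Base case: b_0 = -2, and 0^2 + 0 − 2 = -2.
Assume b_k = k^2 + k − 2.
Then b_{k+1} = b_k + (2k + 2) = (k^2 + k − 2) + (2k + 2) = k^2 + 3k,
and (k+1)^2 + (k+1) − 2 = k^2 + 3k.
This completes the inductive step, so b_n = n^2 + n − 2 for all n ≥ 0.

b_n = n^2 + n − 2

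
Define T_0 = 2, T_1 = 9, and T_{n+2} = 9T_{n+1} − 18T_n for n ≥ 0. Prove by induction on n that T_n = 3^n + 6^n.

Base cases: T_0 = 2 and 3^0 + 6^0 = 2; T_1 = 9 and 3^1 + 6^1 = 9.
Assume T_j = 3^j + 6^j for all 0 ≤ j ≤ m, where m ≥ 1.
Then T_{m+1} = 9T_m − 18T_{m−1} = 9·(3^m + 6^m) − 18·(3^{m−1} + 6^{m−1}) = (9·3 − 18)3^{m−1} + (9·6 − 18)6^{m−1} = 9·3^{m−1} + 36·6^{m−1} = 3^{m+1} + 6^{m+1}.
So the formula holds for m+1, and by strong induction T_n = 3^n + 6^n for all n ≥ 0.

T_n = 3^n + 6^n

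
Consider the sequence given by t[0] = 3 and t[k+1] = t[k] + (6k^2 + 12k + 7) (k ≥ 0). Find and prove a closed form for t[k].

Claim: t[k] = 2k^3 + 3k^2 + 2k + 3.

Base case: t[0] = 3, and 2·0^3 + 3·0^2 + 2·0 + 3 = 3.
Assume t[r] = 2r^3 + 3r^2 + 2r + 3.
Then t[r+1] = t[r] + (6r^2 + 12r + 7) = (2r^3 + 3r^2 + 2r + 3) + (6r^2 + 12r + 7) = 2r^3 + 9r^2 + 14r + 10,
and 2·(r+1)^3 + 3·(r+1)^2 + 2·(r+1) + 3 = 2r^3 + 9r^2 + 14r + 10.
This completes the inductive step, so t[k] = 2k^3 + 3k^2 + 2k + 3 for all k ≥ 0.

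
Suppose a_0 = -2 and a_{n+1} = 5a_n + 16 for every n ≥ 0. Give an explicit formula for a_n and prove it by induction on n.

Claim: a_n = 2·5^n − 4.

Base case: a_0 = -2, and 2·5^0 − 4 = 2 − 4 = -2.
Assume a_r = 2·5^r − 4 for some r ≥ 0.
Then a_{r+1} = 5a_r + 16 = 5·(2·5^r − 4) + 16 = 10·5^r − 20 + 16 = 2·5^{r+1} − 4.
By induction, a_n = 2·5^n − 4 for all n ≥ 0.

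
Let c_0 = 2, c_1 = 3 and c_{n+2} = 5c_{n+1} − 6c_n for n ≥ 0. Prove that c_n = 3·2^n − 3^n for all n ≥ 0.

Base cases: c_0 = 2 and 3·2^0 − 3^0 = 2; c_1 = 3 and 3·2^1 − 3^1 = 3.
Assume c_i = 3·2^i − 3^i for all 0 ≤ i ≤ j, where j ≥ 1.
Then c_{j+1} = 5c_j − 6c_{j−1} = 5·(3·2^j − 3^j) − 6·(3·2^{j−1} − 3^{j−1}) = 3·(5·2 − 6)2^{j−1} − (5·3 − 6)3^{j−1} = 12·2^{j−1} − 9·3^{j−1} = 3·2^{j+1} − 3^{j+1}.
So the formula holds for j+1, and by strong induction c_n = 3·2^n − 3^n for all n ≥ 0.

c_n = 3·2^n − 3^n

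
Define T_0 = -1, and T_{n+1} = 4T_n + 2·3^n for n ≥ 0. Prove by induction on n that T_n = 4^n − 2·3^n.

Base case: T_0 = -1, and 4^0 − 2·3^0 = 1 − 2 = -1.
Assume T_r = 4^r − 2·3^r for some r ≥ 0.
Then T_{r+1} = 4T_r + 2·3^r = 4·(4^r − 2·3^r) + 2·3^r = 4^{r+1} − 8·3^r + 2·3^r = 4^{r+1} − 6·3^r = 4^{r+1} − 2·3^{r+1}.
By induction, T_n = 4^n − 2·3^n for all n ≥ 0.

T_n = 4^n − 2·3^n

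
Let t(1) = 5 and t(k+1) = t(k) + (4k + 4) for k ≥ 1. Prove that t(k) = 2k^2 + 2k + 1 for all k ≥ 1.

Base case: t(1) = 5, and 2·1^2 + 2·1 + 1 = 5.
Assume t(m) = 2m^2 + 2m + 1.
Then t(m+1) = t(m) + (4m + 4) = (2m^2 + 2m + 1) + (4m + 4) = 2m^2 + 6m + 5,
and 2·(m+1)^2 + 2·(m+1) + 1 = 2m^2 + 6m + 5.
This completes the inductive step, so t(k) = 2k^2 + 2k + 1 for all k ≥ 1.

t(k) = 2k^2 + 2k + 1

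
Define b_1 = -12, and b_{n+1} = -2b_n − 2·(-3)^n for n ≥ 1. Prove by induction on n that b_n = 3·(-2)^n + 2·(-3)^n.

Base case: b_1 = -12, and 3·(-2)^1 + 2·(-3)^1 = -6 − 6 = -12.
Assume b_j = 3·(-2)^j + 2·(-3)^j for some j ≥ 1.
Then b_{j+1} = -2b_j − 2·(-3)^j = -2·(3·(-2)^j + 2·(-3)^j) − 2·(-3)^j = 3·(-2)^{j+1} − 4·(-3)^j − 2·(-3)^j = 3·(-2)^{j+1} − 6·(-3)^j = 3·(-2)^{j+1} + 2·(-3)^{j+1}.
Hence b_n = 3·(-2)^n + 2·(-3)^n for every n ≥ 1, by induction.

b_n = 3·(-2)^n + 2·(-3)^n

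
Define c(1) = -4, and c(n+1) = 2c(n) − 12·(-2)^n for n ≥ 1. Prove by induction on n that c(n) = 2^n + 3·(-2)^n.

Base case: c(1) = -4, and 2^1 + 3·(-2)^1 = 2 − 6 = -4.
Assume c(k) = 2^k + 3·(-2)^k for some k ≥ 1.
Then c(k+1) = 2c(k) − 12·(-2)^k = 2·(2^k + 3·(-2)^k) − 12·(-2)^k = 2^{k+1} + 6·(-2)^k − 12·(-2)^k = 2^{k+1} − 6·(-2)^k = 2^{k+1} + 3·(-2)^{k+1}.
This completes the inductive step, so c(n) = 2^n + 3·(-2)^n for all n ≥ 1.

c(n) = 2^n + 3·(-2)^n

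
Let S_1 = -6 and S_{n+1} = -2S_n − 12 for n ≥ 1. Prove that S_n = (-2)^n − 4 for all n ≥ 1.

Base case: S_1 = -6, and (-2)^1 − 4 = -2 − 4 = -6.
Assume S_r = (-2)^r − 4 for some r ≥ 1.
Then S_{r+1} = -2S_r − 12 = -2·((-2)^r − 4) − 12 = -2·(-2)^r + 8 − 12 = (-2)^{r+1} − 4.
So the formula holds for r+1, and by induction S_n = (-2)^n − 4 for all n ≥ 1.

S_n = (-2)^n − 4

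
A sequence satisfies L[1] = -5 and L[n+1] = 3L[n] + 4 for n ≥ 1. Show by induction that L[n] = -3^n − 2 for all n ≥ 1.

Base case: L[1] = -5, and -3^1 − 2 = -3 − 2 = -5.
Assume L[m] = -3^m − 2 for some m ≥ 1.
Then L[m+1] = 3L[m] + 4 = 3·(-3^m − 2) + 4 = -3^{m+1} − 6 + 4 = -3^{m+1} − 2.
So the formula holds for m+1, and by induction L[n] = -3^n − 2 for all n ≥ 1.

L[n] = -3^n − 2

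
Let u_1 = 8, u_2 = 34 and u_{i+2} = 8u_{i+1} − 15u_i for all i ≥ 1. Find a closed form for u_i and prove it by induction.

Claim: u_i = 3^i + 5^i.

Base cases: u_1 = 8 and 3^1 + 5^1 = 8; u_2 = 34 and 3^2 + 5^2 = 34.
Assume u_t = 3^t + 5^t for all 1 ≤ t ≤ j, where j ≥ 2.
Then u_{j+1} = 8u_j − 15u_{j−1} = 8·(3^j + 5^j) − 15·(3^{j−1} + 5^{j−1}) = (8·3 − 15)3^{j−1} + (8·5 − 15)5^{j−1} = 9·3^{j−1} + 25·5^{j−1} = 3^{j+1} + 5^{j+1}.
This completes the inductive step, so u_i = 3^i + 5^i for all i ≥ 1.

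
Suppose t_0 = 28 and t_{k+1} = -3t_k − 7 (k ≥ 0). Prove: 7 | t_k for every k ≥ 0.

Base case: t_0 = 28 = 7·4, so 7 | t_0.
Assume 7 | t_m, so t_m = 7s for some integer s.
Then t_{m+1} = -3t_m − 7 = -3·(7s) − 7 = 7(-3s − 1), so 7 | t_{m+1}.
Hence 7 | t_k for every k ≥ 0, by induction.

7 | t_k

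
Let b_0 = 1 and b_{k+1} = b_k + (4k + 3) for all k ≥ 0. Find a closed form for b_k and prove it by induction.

Claim: b_k = 2k^2 + k + 1.

Base case: b_0 = 1, and 2·0^2 + 0 + 1 = 1.
Assume b_m = 2m^2 + m + 1.
Then b_{m+1} = b_m + (4m + 3) = (2m^2 + m + 1) + (4m + 3) = 2m^2 + 5m + 4,
and 2·(m+1)^2 + (m+1) + 1 = 2m^2 + 5m + 4.
By induction, b_k = 2k^2 + k + 1 for all k ≥ 0.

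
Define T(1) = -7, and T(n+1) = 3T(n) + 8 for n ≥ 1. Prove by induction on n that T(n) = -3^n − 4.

Base case: T(1) = -7, and -3^1 − 4 = -3 − 4 = -7.
Assume T(r) = -3^r − 4 for some r ≥ 1.
Then T(r+1) = 3T(r) + 8 = 3·(-3^r − 4) + 8 = -3^{r+1} − 12 + 8 = -3^{r+1} − 4.
By induction, T(n) = -3^n − 4 for all n ≥ 1.

T(n) = -3^n − 4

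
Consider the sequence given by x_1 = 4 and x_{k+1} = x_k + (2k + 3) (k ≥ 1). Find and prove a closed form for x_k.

Claim: x_k = k^2 + 2k + 1.

Base case: x_1 = 4, and 1^2 + 2·1 + 1 = 4.
Assume x_j = j^2 + 2j + 1.
Then x_{j+1} = x_j + (2j + 3) = (j^2 + 2j + 1) + (2j + 3) = j^2 + 4j + 4,
and (j+1)^2 + 2·(j+1) + 1 = j^2 + 4j + 4.
This completes the inductive step, so x_k = k^2 + 2k + 1 for all k ≥ 1.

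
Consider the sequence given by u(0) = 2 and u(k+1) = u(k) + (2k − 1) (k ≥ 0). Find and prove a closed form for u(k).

Claim: u(k) = k^2 − 2k + 2.

Base case: u(0) = 2, and 0^2 − 2·0 + 2 = 2.
Assume u(j) = j^2 − 2j + 2.
Then u(j+1) = u(j) + (2j − 1) = (j^2 − 2j + 2) + (2j − 1) = j^2 + 1,
and (j+1)^2 − 2·(j+1) + 2 = j^2 + 1.
Hence u(k) = k^2 − 2k + 2 for every k ≥ 0, by induction.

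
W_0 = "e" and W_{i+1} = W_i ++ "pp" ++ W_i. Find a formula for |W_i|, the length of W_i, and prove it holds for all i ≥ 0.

Claim: |W_i| = 3·2^i − 2.

Base case: |W_0| = 1, and 3·2^0 − 2 = 1.
Assume |W_k| = 3·2^k − 2.
Then |W_{k+1}| = |W_k| + 2 + |W_k| = 2|W_k| + 2 = 2(3·2^k − 2) + 2 = 3·2^{k+1} − 4 + 2 = 3·2^{k+1} − 2.
By induction, |W_i| = 3·2^i − 2 for all i ≥ 0.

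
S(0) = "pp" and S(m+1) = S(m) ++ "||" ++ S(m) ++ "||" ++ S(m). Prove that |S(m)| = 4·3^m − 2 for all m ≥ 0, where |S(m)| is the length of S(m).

Base case: |S(0)| = 2, and 4·3^0 − 2 = 2.
Assume |S(k)| = 4·3^k − 2.
Then |S(k+1)| = 3|S(k)| + 4 = 3(4·3^k − 2) + 4 = 4·3^{k+1} − 6 + 4 = 4·3^{k+1} − 2.
By induction, |S(m)| = 4·3^m − 2 for all m ≥ 0.

|S(m)| = 4·3^m − 2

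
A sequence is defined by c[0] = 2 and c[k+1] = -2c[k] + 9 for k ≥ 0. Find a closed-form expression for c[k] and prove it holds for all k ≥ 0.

Claim: c[k] = -(-2)^k + 3.

Base case: c[0] = 2, and -(-2)^0 + 3 = -1 + 3 = 2.
Assume c[j] = -(-2)^j + 3 for some j ≥ 0.
Then c[j+1] = -2c[j] + 9 = -2·(-(-2)^j + 3) + 9 = 2·(-2)^j − 6 + 9 = -(-2)^{j+1} + 3.
So the formula holds for j+1, and by induction c[k] = -(-2)^k + 3 for all k ≥ 0.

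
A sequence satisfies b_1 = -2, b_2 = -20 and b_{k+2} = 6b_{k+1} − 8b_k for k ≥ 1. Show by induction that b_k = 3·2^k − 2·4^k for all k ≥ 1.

Base cases: b_1 = -2 and 3·2^1 − 2·4^1 = -2; b_2 = -20 and 3·2^2 − 2·4^2 = -20.
Assume b_j = 3·2^j − 2·4^j for all 1 ≤ j ≤ r, where r ≥ 2.
Then b_{r+1} = 6b_r − 8b_{r−1} = 6·(3·2^r − 2·4^r) − 8·(3·2^{r−1} − 2·4^{r−1}) = 3·(6·2 − 8)2^{r−1} − 2·(6·4 − 8)4^{r−1} = 12·2^{r−1} − 32·4^{r−1} = 3·2^{r+1} − 2·4^{r+1}.
So the formula holds for r+1, and by strong induction b_k = 3·2^k − 2·4^k for all k ≥ 1.

b_k = 3·2^k − 2·4^k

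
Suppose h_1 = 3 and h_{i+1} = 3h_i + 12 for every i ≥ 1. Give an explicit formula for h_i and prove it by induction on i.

Claim: h_i = 3^{i+1} − 6.

Base case: h_1 = 3, and 3^{1+1} − 6 = 9 − 6 = 3.
Assume h_m = 3^{m+1} − 6 for some m ≥ 1.
Then h_{m+1} = 3h_m + 12 = 3·(3^{m+1} − 6) + 12 = 3^{m+2} − 18 + 12 = 3^{m+2} − 6.
Hence h_i = 3^{i+1} − 6 for every i ≥ 1, by induction.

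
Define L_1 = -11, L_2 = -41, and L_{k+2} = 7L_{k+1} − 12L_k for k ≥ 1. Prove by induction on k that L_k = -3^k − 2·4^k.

Base cases: L_1 = -11 and -3^1 − 2·4^1 = -11; L_2 = -41 and -3^2 − 2·4^2 = -41.
Assume L_j = -3^j − 2·4^j for all 1 ≤ j ≤ m, where m ≥ 2.
Then L_{m+1} = 7L_m − 12L_{m−1} = 7·(-3^m − 2·4^m) − 12·(-3^{m−1} − 2·4^{m−1}) = -(7·3 − 12)3^{m−1} − 2·(7·4 − 12)4^{m−1} = -9·3^{m−1} − 32·4^{m−1} = -3^{m+1} − 2·4^{m+1}.
So the formula holds for m+1, and by strong induction L_k = -3^k − 2·4^k for all k ≥ 1.

L_k = -3^k − 2·4^k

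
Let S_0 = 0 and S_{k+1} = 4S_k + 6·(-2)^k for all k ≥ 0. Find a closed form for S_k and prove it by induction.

Claim: S_k = 4^k − (-2)^k.

Base case: S_0 = 0, and 4^0 − (-2)^0 = 1 − 1 = 0.
Assume S_m = 4^m − (-2)^m for some m ≥ 0.
Then S_{m+1} = 4S_m + 6·(-2)^m = 4·(4^m − (-2)^m) + 6·(-2)^m = 4^{m+1} − 4·(-2)^m + 6·(-2)^m = 4^{m+1} + 2·(-2)^m = 4^{m+1} − (-2)^{m+1}.
By induction, S_k = 4^k − (-2)^k for all k ≥ 0.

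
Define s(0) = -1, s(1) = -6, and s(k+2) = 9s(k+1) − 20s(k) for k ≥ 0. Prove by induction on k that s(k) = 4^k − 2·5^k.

Base cases: s(0) = -1 and 4^0 − 2·5^0 = -1; s(1) = -6 and 4^1 − 2·5^1 = -6.
Assume s(j) = 4^j − 2·5^j for all 0 ≤ j ≤ r, where r ≥ 1.
Then s(r+1) = 9s(r) − 20s(r−1) = 9·(4^r − 2·5^r) − 20·(4^{r−1} − 2·5^{r−1}) = (9·4 − 20)4^{r−1} − 2·(9·5 − 20)5^{r−1} = 16·4^{r−1} − 50·5^{r−1} = 4^{r+1} − 2·5^{r+1}.
This completes the inductive step, so s(k) = 4^k − 2·5^k for all k ≥ 0.

s(k) = 4^k − 2·5^k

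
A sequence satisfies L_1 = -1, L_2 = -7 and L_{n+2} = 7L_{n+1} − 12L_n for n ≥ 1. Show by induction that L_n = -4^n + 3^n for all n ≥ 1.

Base cases: L_1 = -1 and -4^1 + 3^1 = -1; L_2 = -7 and -4^2 + 3^2 = -7.
Assume L_i = -4^i + 3^i for all 1 ≤ i ≤ j, where j ≥ 2.
Then L_{j+1} = 7L_j − 12L_{j−1} = 7·(-4^j + 3^j) − 12·(-4^{j−1} + 3^{j−1}) = -(7·4 − 12)4^{j−1} + (7·3 − 12)3^{j−1} = -16·4^{j−1} + 9·3^{j−1} = -4^{j+1} + 3^{j+1}.
By strong induction, L_n = -4^n + 3^n for all n ≥ 1.

L_n = -4^n + 3^n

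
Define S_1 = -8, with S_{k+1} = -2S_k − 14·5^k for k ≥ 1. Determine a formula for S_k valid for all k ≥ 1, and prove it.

Claim: S_k = -(-2)^k − 2·5^k.

Base case: S_1 = -8, and -(-2)^1 − 2·5^1 = 2 − 10 = -8.
Assume S_r = -(-2)^r − 2·5^r for some r ≥ 1.
Then S_{r+1} = -2S_r − 14·5^r = -2·(-(-2)^r − 2·5^r) − 14·5^r = -(-2)^{r+1} + 4·5^r − 14·5^r = -(-2)^{r+1} − 10·5^r = -(-2)^{r+1} − 2·5^{r+1}.
Hence S_k = -(-2)^k − 2·5^k for every k ≥ 1, by induction.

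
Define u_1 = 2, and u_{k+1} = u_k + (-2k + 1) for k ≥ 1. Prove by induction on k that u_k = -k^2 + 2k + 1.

Base case: u_1 = 2, and -1^2 + 2·1 + 1 = 2.
Assume u_r = -r^2 + 2r + 1.
Then u_{r+1} = u_r + (-2r + 1) = (-r^2 + 2r + 1) + (-2r + 1) = -r^2 + 2,
and -(r+1)^2 + 2·(r+1) + 1 = -r^2 + 2.
By induction, u_k = -k^2 + 2k + 1 for all k ≥ 1.

u_k = -k^2 + 2k + 1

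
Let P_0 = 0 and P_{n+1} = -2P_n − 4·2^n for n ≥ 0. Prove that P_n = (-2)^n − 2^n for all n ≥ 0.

Base case: P_0 = 0, and (-2)^0 − 2^0 = 1 − 1 = 0.
Assume P_m = (-2)^m − 2^m for some m ≥ 0.
Then P_{m+1} = -2P_m − 4·2^m = -2·((-2)^m − 2^m) − 4·2^m = (-2)^{m+1} + 2·2^m − 4·2^m = (-2)^{m+1} − 2·2^m = (-2)^{m+1} − 2^{m+1}.
Hence P_n = (-2)^n − 2^n for every n ≥ 0, by induction.

P_n = (-2)^n − 2^n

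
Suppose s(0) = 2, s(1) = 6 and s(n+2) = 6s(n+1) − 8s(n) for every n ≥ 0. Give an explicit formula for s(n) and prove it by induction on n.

Claim: s(n) = 4^n + 2^n.

Base cases: s(0) = 2 and 4^0 + 2^0 = 2; s(1) = 6 and 4^1 + 2^1 = 6.
Assume s(j) = 4^j + 2^j for all 0 ≤ j ≤ k, where k ≥ 1.
Then s(k+1) = 6s(k) − 8s(k−1) = 6·(4^k + 2^k) − 8·(4^{k−1} + 2^{k−1}) = (6·4 − 8)4^{k−1} + (6·2 − 8)2^{k−1} = 16·4^{k−1} + 4·2^{k−1} = 4^{k+1} + 2^{k+1}.
By strong induction, s(n) = 4^n + 2^n for all n ≥ 0.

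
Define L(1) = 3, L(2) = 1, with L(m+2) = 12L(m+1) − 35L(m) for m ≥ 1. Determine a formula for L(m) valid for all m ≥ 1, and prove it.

Claim: L(m) = -7^m + 2·5^m.

Base cases: L(1) = 3 and -7^1 + 2·5^1 = 3; L(2) = 1 and -7^2 + 2·5^2 = 1.
Assume L(i) = -7^i + 2·5^i for all 1 ≤ i ≤ j, where j ≥ 2.
Then L(j+1) = 12L(j) − 35L(j−1) = 12·(-7^j + 2·5^j) − 35·(-7^{j−1} + 2·5^{j−1}) = -(12·7 − 35)7^{j−1} + 2·(12·5 − 35)5^{j−1} = -49·7^{j−1} + 50·5^{j−1} = -7^{j+1} + 2·5^{j+1}.
So the formula holds for j+1, and by strong induction L(m) = -7^m + 2·5^m for all m ≥ 1.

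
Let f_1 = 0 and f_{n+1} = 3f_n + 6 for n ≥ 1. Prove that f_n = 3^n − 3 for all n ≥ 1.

Base case: f_1 = 0, and 3^1 − 3 = 3 − 3 = 0.
Assume f_k = 3^k − 3 for some k ≥ 1.
Then f_{k+1} = 3f_k + 6 = 3·(3^k − 3) + 6 = 3^{k+1} − 9 + 6 = 3^{k+1} − 3.
Hence f_n = 3^n − 3 for every n ≥ 1, by induction.

f_n = 3^n − 3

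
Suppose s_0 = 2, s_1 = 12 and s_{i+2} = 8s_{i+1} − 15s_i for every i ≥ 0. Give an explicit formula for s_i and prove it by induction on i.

Claim: s_i = 3·5^i − 3^i.

Base cases: s_0 = 2 and 3·5^0 − 3^0 = 2; s_1 = 12 and 3·5^1 − 3^1 = 12.
Assume s_j = 3·5^j − 3^j for all 0 ≤ j ≤ k, where k ≥ 1.
Then s_{k+1} = 8s_k − 15s_{k−1} = 8·(3·5^k − 3^k) − 15·(3·5^{k−1} − 3^{k−1}) = 3·(8·5 − 15)5^{k−1} − (8·3 − 15)3^{k−1} = 75·5^{k−1} − 9·3^{k−1} = 3·5^{k+1} − 3^{k+1}.
So the formula holds for k+1, and by strong induction s_i = 3·5^i − 3^i for all i ≥ 0.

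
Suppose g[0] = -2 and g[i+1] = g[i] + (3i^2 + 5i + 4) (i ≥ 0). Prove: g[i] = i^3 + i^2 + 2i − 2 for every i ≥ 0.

Base case: g[0] = -2, and 0^3 + 0^2 + 2·0 − 2 = -2.
Assume g[m] = m^3 + m^2 + 2m − 2.
Then g[m+1] = g[m] + (3m^2 + 5m + 4) = (m^3 + m^2 + 2m − 2) + (3m^2 + 5m + 4) = m^3 + 4m^2 + 7m + 2,
and (m+1)^3 + (m+1)^2 + 2·(m+1) − 2 = m^3 + 4m^2 + 7m + 2.
By induction, g[i] = i^3 + i^2 + 2i − 2 for all i ≥ 0.

g[i] = i^3 + i^2 + 2i − 2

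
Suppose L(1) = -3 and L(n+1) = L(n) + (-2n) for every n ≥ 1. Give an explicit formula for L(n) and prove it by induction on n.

Claim: L(n) = -n^2 + n − 3.

Base case: L(1) = -3, and -1^2 + 1 − 3 = -3.
Assume L(m) = -m^2 + m − 3.
Then L(m+1) = L(m) + (-2m) = (-m^2 + m − 3) + (-2m) = -m^2 − m − 3,
and -(m+1)^2 + (m+1) − 3 = -m^2 − m − 3.
This completes the inductive step, so L(n) = -n^2 + n − 3 for all n ≥ 1.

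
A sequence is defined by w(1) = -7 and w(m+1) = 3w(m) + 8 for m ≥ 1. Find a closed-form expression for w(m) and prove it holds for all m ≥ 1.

Claim: w(m) = -3^m − 4.

Base case: w(1) = -7, and -3^1 − 4 = -3 − 4 = -7.
Assume w(j) = -3^j − 4 for some j ≥ 1.
Then w(j+1) = 3w(j) + 8 = 3·(-3^j − 4) + 8 = -3^{j+1} − 12 + 8 = -3^{j+1} − 4.
This completes the inductive step, so w(m) = -3^m − 4 for all m ≥ 1.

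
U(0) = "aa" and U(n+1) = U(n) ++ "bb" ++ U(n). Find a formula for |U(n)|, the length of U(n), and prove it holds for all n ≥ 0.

Claim: |U(n)| = 2^{n+2} − 2.

Base case: |U(0)| = 2, and 2^{0+2} − 2 = 2.
Assume |U(k)| = 2^{k+2} − 2.
Then |U(k+1)| = |U(k)| + 2 + |U(k)| = 2|U(k)| + 2 = 2(2^{k+2} − 2) + 2 = 2^{k+3} − 4 + 2 = 2^{k+3} − 2.
So the formula holds for k+1, and by induction |U(n)| = 2^{n+2} − 2 for all n ≥ 0.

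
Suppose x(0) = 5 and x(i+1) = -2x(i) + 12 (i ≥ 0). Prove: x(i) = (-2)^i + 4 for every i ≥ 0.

Base case: x(0) = 5, and (-2)^0 + 4 = 1 + 4 = 5.
Assume x(r) = (-2)^r + 4 for some r ≥ 0.
Then x(r+1) = -2x(r) + 12 = -2·((-2)^r + 4) + 12 = -2·(-2)^r − 8 + 12 = (-2)^{r+1} + 4.
This completes the inductive step, so x(i) = (-2)^i + 4 for all i ≥ 0.

x(i) = (-2)^i + 4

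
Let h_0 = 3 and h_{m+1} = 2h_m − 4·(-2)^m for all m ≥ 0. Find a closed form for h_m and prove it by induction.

Claim: h_m = 2·2^m + (-2)^m.

Base case: h_0 = 3, and 2·2^0 + (-2)^0 = 2 + 1 = 3.
Assume h_k = 2·2^k + (-2)^k for some k ≥ 0.
Then h_{k+1} = 2h_k − 4·(-2)^k = 2·(2·2^k + (-2)^k) − 4·(-2)^k = 2·2^{k+1} + 2·(-2)^k − 4·(-2)^k = 2·2^{k+1} − 2·(-2)^k = 2·2^{k+1} + (-2)^{k+1}.
So the formula holds for k+1, and by induction h_m = 2·2^m + (-2)^m for all m ≥ 0.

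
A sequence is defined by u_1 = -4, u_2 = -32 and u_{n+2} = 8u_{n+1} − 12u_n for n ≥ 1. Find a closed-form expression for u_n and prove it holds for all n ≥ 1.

Claim: u_n = 2^n − 6^n.

Base cases: u_1 = -4 and 2^1 − 6^1 = -4; u_2 = -32 and 2^2 − 6^2 = -32.
Assume u_j = 2^j − 6^j for all 1 ≤ j ≤ k, where k ≥ 2.
Then u_{k+1} = 8u_k − 12u_{k−1} = 8·(2^k − 6^k) − 12·(2^{k−1} − 6^{k−1}) = (8·2 − 12)2^{k−1} − (8·6 − 12)6^{k−1} = 4·2^{k−1} − 36·6^{k−1} = 2^{k+1} − 6^{k+1}.
So the formula holds for k+1, and by strong induction u_n = 2^n − 6^n for all n ≥ 1.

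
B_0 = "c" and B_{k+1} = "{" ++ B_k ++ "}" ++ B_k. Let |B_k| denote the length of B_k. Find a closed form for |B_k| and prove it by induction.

Claim: |B_k| = 3·2^k − 2.

Base case: |B_0| = 1, and 3·2^0 − 2 = 1.
Assume |B_r| = 3·2^r − 2.
Then |B_{r+1}| = 1 + |B_r| + 1 + |B_r| = 2|B_r| + 2 = 2(3·2^r − 2) + 2 = 3·2^{r+1} − 4 + 2 = 3·2^{r+1} − 2.
This completes the inductive step, so |B_k| = 3·2^k − 2 for all k ≥ 0.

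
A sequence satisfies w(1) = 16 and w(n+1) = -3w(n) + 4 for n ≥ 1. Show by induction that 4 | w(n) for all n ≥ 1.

Base case: w(1) = 16 = 4·4, so 4 | w(1).
Assume 4 | w(m), so w(m) = 4t for some integer t.
Then w(m+1) = -3w(m) + 4 = -3·(4t) + 4 = 4(-3t + 1), so 4 | w(m+1).
Hence 4 | w(n) for every n ≥ 1, by induction.

4 | w(n)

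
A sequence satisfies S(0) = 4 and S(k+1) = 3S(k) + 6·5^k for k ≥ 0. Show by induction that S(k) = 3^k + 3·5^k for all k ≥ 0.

Base case: S(0) = 4, and 3^0 + 3·5^0 = 1 + 3 = 4.
Assume S(m) = 3^m + 3·5^m for some m ≥ 0.
Then S(m+1) = 3S(m) + 6·5^m = 3·(3^m + 3·5^m) + 6·5^m = 3^{m+1} + 9·5^m + 6·5^m = 3^{m+1} + 15·5^m = 3^{m+1} + 3·5^{m+1}.
Hence S(k) = 3^k + 3·5^k for every k ≥ 0, by induction.

S(k) = 3^k + 3·5^k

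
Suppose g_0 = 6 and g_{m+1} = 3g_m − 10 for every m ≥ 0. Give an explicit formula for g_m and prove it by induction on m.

Claim: g_m = 3^m + 5.

Base case: g_0 = 6, and 3^0 + 5 = 1 + 5 = 6.
Assume g_r = 3^r + 5 for some r ≥ 0.
Then g_{r+1} = 3g_r − 10 = 3·(3^r + 5) − 10 = 3^{r+1} + 15 − 10 = 3^{r+1} + 5.
By induction, g_m = 3^m + 5 for all m ≥ 0.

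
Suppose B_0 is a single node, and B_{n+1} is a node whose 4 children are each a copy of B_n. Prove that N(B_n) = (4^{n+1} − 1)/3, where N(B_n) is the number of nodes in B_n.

Base case: N(B_0) = 1, and (4^{0+1} − 1)/3 = 1.
Assume N(B_j) = (4^{j+1} − 1)/3.
Then N(B_{j+1}) = 1 + 4N(B_j) = 1 + 4·(4^{j+1} − 1)/3 = 1 + (4^{j+2} − 4)/3 = (3 + 4^{j+2} − 4)/3 = (4^{j+2} − 1)/3.
Hence N(B_n) = (4^{n+1} − 1)/3 for every n ≥ 0, by induction.

N(B_n) = (4^{n+1} − 1)/3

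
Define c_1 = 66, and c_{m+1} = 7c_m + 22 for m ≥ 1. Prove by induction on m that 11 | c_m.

Base case: c_1 = 66 = 11·6, so 11 | c_1.
Assume 11 | c_j, so c_j = 11t for some integer t.
Then c_{j+1} = 7c_j + 22 = 7·(11t) + 22 = 11(7t + 2), so 11 | c_{j+1}.
Hence 11 | c_m for every m ≥ 1, by induction.

11 | c_m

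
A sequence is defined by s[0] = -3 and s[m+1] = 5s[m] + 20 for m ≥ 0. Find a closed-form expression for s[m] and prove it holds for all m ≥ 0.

Claim: s[m] = 2·5^m − 5.

Base case: s[0] = -3, and 2·5^0 − 5 = 2 − 5 = -3.
Assume s[j] = 2·5^j − 5 for some j ≥ 0.
Then s[j+1] = 5s[j] + 20 = 5·(2·5^j − 5) + 20 = 10·5^j − 25 + 20 = 2·5^{j+1} − 5.
This completes the inductive step, so s[m] = 2·5^m − 5 for all m ≥ 0.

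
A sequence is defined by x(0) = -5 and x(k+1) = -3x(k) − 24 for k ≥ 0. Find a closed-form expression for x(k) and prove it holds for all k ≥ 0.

Claim: x(k) = (-3)^k − 6.

Base case: x(0) = -5, and (-3)^0 − 6 = 1 − 6 = -5.
Assume x(j) = (-3)^j − 6 for some j ≥ 0.
Then x(j+1) = -3x(j) − 24 = -3·((-3)^j − 6) − 24 = -3·(-3)^j + 18 − 24 = (-3)^{j+1} − 6.
By induction, x(k) = (-3)^k − 6 for all k ≥ 0.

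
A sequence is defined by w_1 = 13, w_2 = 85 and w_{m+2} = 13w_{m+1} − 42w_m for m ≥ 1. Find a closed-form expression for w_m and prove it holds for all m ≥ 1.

Claim: w_m = 6^m + 7^m.

Base cases: w_1 = 13 and 6^1 + 7^1 = 13; w_2 = 85 and 6^2 + 7^2 = 85.
Assume w_j = 6^j + 7^j for all 1 ≤ j ≤ r, where r ≥ 2.
Then w_{r+1} = 13w_r − 42w_{r−1} = 13·(6^r + 7^r) − 42·(6^{r−1} + 7^{r−1}) = (13·6 − 42)6^{r−1} + (13·7 − 42)7^{r−1} = 36·6^{r−1} + 49·7^{r−1} = 6^{r+1} + 7^{r+1}.
So the formula holds for r+1, and by strong induction w_m = 6^m + 7^m for all m ≥ 1.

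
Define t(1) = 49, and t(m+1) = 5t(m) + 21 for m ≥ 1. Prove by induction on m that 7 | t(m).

Base case: t(1) = 49 = 7·7, so 7 | t(1).
Assume 7 | t(r), so t(r) = 7s for some integer s.
Then t(r+1) = 5t(r) + 21 = 5·(7s) + 21 = 7(5s + 3), so 7 | t(r+1).
Hence 7 | t(m) for every m ≥ 1, by induction.

7 | t(m)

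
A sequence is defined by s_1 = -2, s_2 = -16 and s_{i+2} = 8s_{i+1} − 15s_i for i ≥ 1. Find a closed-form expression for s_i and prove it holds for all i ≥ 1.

Claim: s_i = 3^i − 5^i.

Base cases: s_1 = -2 and 3^1 − 5^1 = -2; s_2 = -16 and 3^2 − 5^2 = -16.
Assume s_j = 3^j − 5^j for all 1 ≤ j ≤ k, where k ≥ 2.
Then s_{k+1} = 8s_k − 15s_{k−1} = 8·(3^k − 5^k) − 15·(3^{k−1} − 5^{k−1}) = (8·3 − 15)3^{k−1} − (8·5 − 15)5^{k−1} = 9·3^{k−1} − 25·5^{k−1} = 3^{k+1} − 5^{k+1}.
Hence s_i = 3^i − 5^i for every i ≥ 1, by strong induction.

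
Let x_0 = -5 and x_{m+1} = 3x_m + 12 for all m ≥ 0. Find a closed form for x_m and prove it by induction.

Claim: x_m = 3^m − 6.

Base case: x_0 = -5, and 3^0 − 6 = 1 − 6 = -5.
Assume x_r = 3^r − 6 for some r ≥ 0.
Then x_{r+1} = 3x_r + 12 = 3·(3^r − 6) + 12 = 3^{r+1} − 18 + 12 = 3^{r+1} − 6.
So the formula holds for r+1, and by induction x_m = 3^m − 6 for all m ≥ 0.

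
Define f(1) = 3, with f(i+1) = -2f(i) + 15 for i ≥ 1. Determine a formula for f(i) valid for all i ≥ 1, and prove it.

Claim: f(i) = (-2)^i + 5.

Base case: f(1) = 3, and (-2)^1 + 5 = -2 + 5 = 3.
Assume f(m) = (-2)^m + 5 for some m ≥ 1.
Then f(m+1) = -2f(m) + 15 = -2·((-2)^m + 5) + 15 = -2·(-2)^m − 10 + 15 = (-2)^{m+1} + 5.
By induction, f(i) = (-2)^i + 5 for all i ≥ 1.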